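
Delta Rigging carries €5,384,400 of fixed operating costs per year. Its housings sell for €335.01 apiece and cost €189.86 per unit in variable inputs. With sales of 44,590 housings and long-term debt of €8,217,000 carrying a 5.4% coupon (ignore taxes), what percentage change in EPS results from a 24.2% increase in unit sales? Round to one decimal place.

Total contribution margin = 44,590 × €145.15 = €6,472,238.50.
Subtracting fixed costs: EBIT = €6,472,238.50 − €5,384,400 = €1,087,838.50.
Interest = €443,718.00, so EBIT − I = €644,120.50.
Degree of combined leverage = contribution ÷ (EBIT − I) = €6,472,238.50 ÷ €644,120.50 = 10.0482.
EPS therefore changes by 10.0482 × (+24.2%) = +243.2%.

+243.2%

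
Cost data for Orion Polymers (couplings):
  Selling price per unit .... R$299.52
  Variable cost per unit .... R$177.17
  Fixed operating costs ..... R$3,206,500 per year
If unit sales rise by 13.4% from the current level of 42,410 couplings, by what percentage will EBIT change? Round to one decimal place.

+35.1%

At 42,410 units, contribution = 42,410 × R$122.35 = R$5,188,863.50.
EBIT = R$5,188,863.50 − R$3,206,500 = R$1,982,363.50.
So DOL = total CM / EBIT = R$5,188,863.50 / R$1,982,363.50 = 2.6175.
%ΔEBIT = DOL × %ΔSales = 2.6175 × +13.4% = +35.1%.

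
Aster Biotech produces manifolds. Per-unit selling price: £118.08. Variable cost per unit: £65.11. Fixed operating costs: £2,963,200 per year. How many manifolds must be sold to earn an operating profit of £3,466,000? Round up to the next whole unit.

121,375 manifolds

Unit CM = price − variable cost = £118.08 − £65.11 = £52.97.
Required volume = (fixed costs + target profit) ÷ CM = (£2,963,200 + £3,466,000) ÷ £52.97 = 121,374.36, so 121,375 manifolds.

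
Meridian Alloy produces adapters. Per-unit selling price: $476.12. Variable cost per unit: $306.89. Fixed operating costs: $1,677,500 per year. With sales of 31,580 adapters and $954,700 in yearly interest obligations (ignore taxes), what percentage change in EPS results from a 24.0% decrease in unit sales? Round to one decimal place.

-47.3%

Total contribution margin = 31,580 × $169.23 = $5,344,283.40.
Operating income = contribution − fixed costs = $5,344,283.40 − $1,677,500 = $3,666,783.40.
Interest = $954,700.00, so EBIT − I = $2,712,083.40.
Degree of combined leverage = contribution ÷ (EBIT − I) = $5,344,283.40 ÷ $2,712,083.40 = 1.9705.
%ΔEPS = DCL × %ΔSales = 1.9705 × -24.0% = -47.3%.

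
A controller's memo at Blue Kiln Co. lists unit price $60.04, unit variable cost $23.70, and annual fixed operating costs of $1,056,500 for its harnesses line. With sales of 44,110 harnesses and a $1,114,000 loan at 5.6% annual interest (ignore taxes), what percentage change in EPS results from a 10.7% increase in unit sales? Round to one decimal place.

+35.4%

Contribution at this volume is 44,110 × $36.34 = $1,602,957.40.
EBIT = $1,602,957.40 − $1,056,500 = $546,457.40.
After interest of $62,384.00, pre-tax earnings = $484,073.40.
Degree of combined leverage = contribution ÷ (EBIT − I) = $1,602,957.40 ÷ $484,073.40 = 3.3114.
%ΔEPS = DCL × %ΔSales = 3.3114 × +10.7% = +35.4%.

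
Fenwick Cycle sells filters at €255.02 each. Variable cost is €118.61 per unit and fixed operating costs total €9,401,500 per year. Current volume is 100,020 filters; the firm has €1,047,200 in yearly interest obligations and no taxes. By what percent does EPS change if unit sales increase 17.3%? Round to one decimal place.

+73.9%

At 100,020 units, contribution = 100,020 × €136.41 = €13,643,728.20.
Operating income = contribution − fixed costs = €13,643,728.20 − €9,401,500 = €4,242,228.20.
Interest = €1,047,200.00, so EBIT − I = €3,195,028.20.
Degree of combined leverage = contribution ÷ (EBIT − I) = €13,643,728.20 ÷ €3,195,028.20 = 4.2703.
EPS therefore changes by 4.2703 × (+17.3%) = +73.9%.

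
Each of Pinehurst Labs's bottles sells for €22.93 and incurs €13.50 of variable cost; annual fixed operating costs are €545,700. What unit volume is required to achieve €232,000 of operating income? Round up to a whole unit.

Unit CM = price − variable cost = €22.93 − €13.50 = €9.43.
Required volume = (fixed costs + target profit) ÷ CM = (€545,700 + €232,000) ÷ €9.43 = 82,470.84, so 82,471 bottles.

82,471 bottles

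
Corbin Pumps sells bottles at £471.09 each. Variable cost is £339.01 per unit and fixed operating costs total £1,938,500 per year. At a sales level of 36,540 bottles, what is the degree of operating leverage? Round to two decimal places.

1.67

At 36,540 units, contribution = 36,540 × £132.08 = £4,826,203.20.
EBIT = £4,826,203.20 − £1,938,500 = £2,887,703.20.
Degree of operating leverage = £4,826,203.20 / £2,887,703.20 = 1.6713.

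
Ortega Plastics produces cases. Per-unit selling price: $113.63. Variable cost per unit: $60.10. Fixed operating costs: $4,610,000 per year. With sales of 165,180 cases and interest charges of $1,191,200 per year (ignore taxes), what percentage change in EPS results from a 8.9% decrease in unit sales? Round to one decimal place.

-25.9%

Contribution at this volume is 165,180 × $53.53 = $8,842,085.40.
EBIT = $8,842,085.40 − $4,610,000 = $4,232,085.40.
After interest of $1,191,200.00, pre-tax earnings = $3,040,885.40.
DCL = total CM / (EBIT − I) = $8,842,085.40 / $3,040,885.40 = 2.9077.
%ΔEPS = DCL × %ΔSales = 2.9077 × -8.9% = -25.9%.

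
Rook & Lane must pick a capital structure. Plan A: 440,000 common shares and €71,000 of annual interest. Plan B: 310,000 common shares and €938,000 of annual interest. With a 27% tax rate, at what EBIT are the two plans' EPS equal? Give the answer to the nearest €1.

Set EPS_A = EPS_B: (EBIT − €71,000)(1 − 0.27) ÷ 440,000 = (EBIT − €938,000)(1 − 0.27) ÷ 310,000.
Cancelling (1 − t) and cross-multiplying: 310,000·(EBIT − 71,000) = 440,000·(EBIT − 938,000).
EBIT × (440,000 − 310,000) = 938,000 × 440,000 − 71,000 × 310,000 = 390,710,000,000, so EBIT = 390,710,000,000 ÷ 130,000 = 3,005,461.54.

€3,005,462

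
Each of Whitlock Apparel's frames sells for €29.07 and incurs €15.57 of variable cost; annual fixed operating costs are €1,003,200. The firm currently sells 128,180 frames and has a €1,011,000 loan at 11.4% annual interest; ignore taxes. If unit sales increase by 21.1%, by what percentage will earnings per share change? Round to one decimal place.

+59.7%

Contribution at this volume is 128,180 × €13.50 = €1,730,430.00.
Operating income = contribution − fixed costs = €1,730,430.00 − €1,003,200 = €727,230.00.
Interest = €115,254.00, so EBIT − I = €611,976.00.
DCL = total CM / (EBIT − I) = €1,730,430.00 / €611,976.00 = 2.8276.
%ΔEPS = DCL × %ΔSales = 2.8276 × +21.1% = +59.7%.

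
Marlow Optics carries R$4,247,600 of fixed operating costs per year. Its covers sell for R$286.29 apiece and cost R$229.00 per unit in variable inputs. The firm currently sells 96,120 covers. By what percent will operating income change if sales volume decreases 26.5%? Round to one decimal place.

At 96,120 units, contribution = 96,120 × R$57.29 = R$5,506,714.80.
Subtracting fixed costs: EBIT = R$5,506,714.80 − R$4,247,600 = R$1,259,114.80.
DOL = contribution ÷ EBIT = R$5,506,714.80 ÷ R$1,259,114.80 = 4.3735.
So EBIT moves 4.3735 × (-26.5%) = -115.9%.

-115.9%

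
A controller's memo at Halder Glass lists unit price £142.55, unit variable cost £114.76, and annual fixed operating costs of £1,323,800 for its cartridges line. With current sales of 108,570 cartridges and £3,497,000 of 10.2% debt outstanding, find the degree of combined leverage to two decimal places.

Contribution at this volume is 108,570 × £27.79 = £3,017,160.30.
Subtracting fixed costs: EBIT = £3,017,160.30 − £1,323,800 = £1,693,360.30. Interest = £356,694.00.
DOL = £3,017,160.30 ÷ £1,693,360.30 = 1.7818; DFL = £1,693,360.30 ÷ £1,336,666.30 = 1.2669.
DCL = DOL × DFL = 1.7818 × 1.2669 = 2.2574.

2.26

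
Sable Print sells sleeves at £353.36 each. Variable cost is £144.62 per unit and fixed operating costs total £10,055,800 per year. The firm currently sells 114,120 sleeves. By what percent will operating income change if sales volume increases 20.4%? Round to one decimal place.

+35.3%

At 114,120 units, contribution = 114,120 × £208.74 = £23,821,408.80.
EBIT = £23,821,408.80 − £10,055,800 = £13,765,608.80.
Degree of operating leverage = £23,821,408.80 / £13,765,608.80 = 1.7305.
Operating income changes by 1.7305 × +20.4% = +35.3%.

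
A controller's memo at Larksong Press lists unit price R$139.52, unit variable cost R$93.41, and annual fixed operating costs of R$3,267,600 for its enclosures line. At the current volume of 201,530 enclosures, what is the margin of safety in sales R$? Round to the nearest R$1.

R$18,230,336

Unit CM = price − variable cost = R$139.52 − R$93.41 = R$46.11. Break-even units = R$3,267,600 ÷ R$46.11 = 70,865.32; break-even revenue = 70,865.32 × R$139.52 = R$9,887,129.73.
Actual sales revenue = 201,530 × R$139.52 = R$28,117,465.60.
Margin of safety = R$28,117,465.60 − R$9,887,129.73 = R$18,230,336.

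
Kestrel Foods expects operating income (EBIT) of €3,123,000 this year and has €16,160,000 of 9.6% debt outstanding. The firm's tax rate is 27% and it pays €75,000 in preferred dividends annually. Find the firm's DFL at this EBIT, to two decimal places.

2.13

Interest = €1,551,360.00.
Preferred dividends grossed up pre-tax: €75,000 / (1 − 0.27) = €102,739.73.
DFL = EBIT ÷ [EBIT − I − D_p/(1−t)] = €3,123,000 ÷ [€3,123,000 − €1,551,360.00 − €102,739.73] = €3,123,000 ÷ €1,468,900.27 = 2.1261.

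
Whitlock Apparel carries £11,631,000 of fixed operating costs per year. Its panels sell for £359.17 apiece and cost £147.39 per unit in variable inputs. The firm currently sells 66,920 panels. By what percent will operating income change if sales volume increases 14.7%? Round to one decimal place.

+82.0%

At 66,920 units, contribution = 66,920 × £211.78 = £14,172,317.60.
Operating income = contribution − fixed costs = £14,172,317.60 − £11,631,000 = £2,541,317.60.
So DOL = total CM / EBIT = £14,172,317.60 / £2,541,317.60 = 5.5768.
%ΔEBIT = DOL × %ΔSales = 5.5768 × +14.7% = +82.0%.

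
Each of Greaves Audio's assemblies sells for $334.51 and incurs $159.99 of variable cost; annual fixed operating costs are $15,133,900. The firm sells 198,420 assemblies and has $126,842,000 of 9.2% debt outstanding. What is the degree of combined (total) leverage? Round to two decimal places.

Contribution at this volume is 198,420 × $174.52 = $34,628,258.40.
Operating income = contribution − fixed costs = $34,628,258.40 − $15,133,900 = $19,494,358.40. Interest = $11,669,464.00, so EBIT − I = $7,824,894.40.
DCL = contribution ÷ (EBIT − I) = $34,628,258.40 ÷ $7,824,894.40 = 4.4254.

4.43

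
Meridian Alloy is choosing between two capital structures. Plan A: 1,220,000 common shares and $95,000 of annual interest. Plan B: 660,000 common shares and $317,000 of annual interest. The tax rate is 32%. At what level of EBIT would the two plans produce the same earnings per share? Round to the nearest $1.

$578,643

At indifference, (EBIT − 95,000)(1 − t)/1,220,000 = (EBIT − 317,000)(1 − t)/660,000.
The (1 − t) factor cancels: (EBIT − 95,000) × 660,000 = (EBIT − 317,000) × 1,220,000.
Solving, EBIT = (317,000·1,220,000 − 95,000·660,000) / (1,220,000 − 660,000) = 324,040,000,000 / 560,000 = 578,642.86.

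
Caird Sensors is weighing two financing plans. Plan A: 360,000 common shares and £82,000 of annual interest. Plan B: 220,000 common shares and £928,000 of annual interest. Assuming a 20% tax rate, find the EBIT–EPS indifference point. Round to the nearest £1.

Set EPS_A = EPS_B: (EBIT − £82,000)(1 − 0.20) ÷ 360,000 = (EBIT − £928,000)(1 − 0.20) ÷ 220,000.
Cancelling (1 − t) and cross-multiplying: 220,000·(EBIT − 82,000) = 360,000·(EBIT − 928,000).
Solving, EBIT = (928,000·360,000 − 82,000·220,000) / (360,000 − 220,000) = 316,040,000,000 / 140,000 = 2,257,428.57.

£2,257,429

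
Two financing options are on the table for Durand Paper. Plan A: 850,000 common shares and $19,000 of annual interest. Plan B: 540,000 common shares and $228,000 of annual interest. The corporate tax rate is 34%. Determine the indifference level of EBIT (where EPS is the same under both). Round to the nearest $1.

Set EPS_A = EPS_B: (EBIT − $19,000)(1 − 0.34) ÷ 850,000 = (EBIT − $228,000)(1 − 0.34) ÷ 540,000.
Cancelling (1 − t) and cross-multiplying: 540,000·(EBIT − 19,000) = 850,000·(EBIT − 228,000).
EBIT × (850,000 − 540,000) = 228,000 × 850,000 − 19,000 × 540,000 = 183,540,000,000, so EBIT = 183,540,000,000 ÷ 310,000 = 592,064.52.

$592,065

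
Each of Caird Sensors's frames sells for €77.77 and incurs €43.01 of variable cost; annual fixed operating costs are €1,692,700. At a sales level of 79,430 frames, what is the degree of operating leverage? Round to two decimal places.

2.58

Total contribution margin = 79,430 × €34.76 = €2,760,986.80.
Subtracting fixed costs: EBIT = €2,760,986.80 − €1,692,700 = €1,068,286.80.
DOL = contribution ÷ EBIT = €2,760,986.80 ÷ €1,068,286.80 = 2.5845.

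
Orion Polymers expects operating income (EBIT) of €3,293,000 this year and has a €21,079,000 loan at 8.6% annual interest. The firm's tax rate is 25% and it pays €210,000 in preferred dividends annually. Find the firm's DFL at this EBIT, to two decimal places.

Annual interest charges come to €1,812,794.00.
Preferred dividends grossed up pre-tax: €210,000 / (1 − 0.25) = €280,000.00.
DFL = EBIT ÷ [EBIT − I − D_p/(1−t)] = €3,293,000 ÷ [€3,293,000 − €1,812,794.00 − €280,000.00] = €3,293,000 ÷ €1,200,206.00 = 2.7437.

2.74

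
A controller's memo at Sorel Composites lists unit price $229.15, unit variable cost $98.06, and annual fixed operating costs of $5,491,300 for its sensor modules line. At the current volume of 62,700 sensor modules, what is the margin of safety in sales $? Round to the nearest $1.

$4,768,717

Each unit contributes $229.15 − $98.06 = $131.09. Break-even units = $5,491,300 ÷ $131.09 = 41,889.54; break-even revenue = 41,889.54 × $229.15 = $9,598,988.44.
Actual sales revenue = 62,700 × $229.15 = $14,367,705.00.
Margin of safety = $14,367,705.00 − $9,598,988.44 = $4,768,717.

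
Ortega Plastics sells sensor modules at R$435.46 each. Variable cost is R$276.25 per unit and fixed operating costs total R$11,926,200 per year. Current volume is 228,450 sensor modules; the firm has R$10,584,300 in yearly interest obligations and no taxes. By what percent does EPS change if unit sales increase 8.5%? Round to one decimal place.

Total contribution margin = 228,450 × R$159.21 = R$36,371,524.50.
Subtracting fixed costs: EBIT = R$36,371,524.50 − R$11,926,200 = R$24,445,324.50.
Interest = R$10,584,300.00, so EBIT − I = R$13,861,024.50.
Degree of combined leverage = contribution ÷ (EBIT − I) = R$36,371,524.50 ÷ R$13,861,024.50 = 2.6240.
%ΔEPS = DCL × %ΔSales = 2.6240 × +8.5% = +22.3%.

+22.3%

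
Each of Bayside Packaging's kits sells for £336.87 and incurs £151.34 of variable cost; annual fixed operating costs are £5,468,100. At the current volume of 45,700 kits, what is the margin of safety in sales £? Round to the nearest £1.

Each unit contributes £336.87 − £151.34 = £185.53. Break-even units = £5,468,100 ÷ £185.53 = 29,472.86; break-even revenue = 29,472.86 × £336.87 = £9,928,522.86.
Current sales = 45,700 × £336.87 = £15,394,959.00.
Margin of safety = £15,394,959.00 − £9,928,522.86 = £5,466,436.

£5,466,436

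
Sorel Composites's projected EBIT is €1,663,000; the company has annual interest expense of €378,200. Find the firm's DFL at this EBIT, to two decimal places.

Annual interest charges come to €378,200.00.
DFL = EBIT ÷ (EBIT − I) = €1,663,000 ÷ (€1,663,000 − €378,200.00) = €1,663,000 ÷ €1,284,800.00 = 1.2944.

1.29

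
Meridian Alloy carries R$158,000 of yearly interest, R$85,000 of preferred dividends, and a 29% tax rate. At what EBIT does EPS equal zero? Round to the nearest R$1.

Preferred dividends are paid after tax, so their pre-tax equivalent is R$85,000 ÷ (1 − 0.29) = R$119,718.31.
EPS = 0 when EBIT covers interest plus the pre-tax preferred burden: R$158,000 + R$119,718.31 = R$277,718.31.

R$277,718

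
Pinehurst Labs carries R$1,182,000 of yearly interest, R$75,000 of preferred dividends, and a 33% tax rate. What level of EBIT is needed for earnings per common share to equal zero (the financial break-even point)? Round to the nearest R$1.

Grossing the preferred dividend up to pre-tax terms: R$75,000 / (1 − 0.33) = R$111,940.30.
Financial break-even EBIT = interest + D_p ÷ (1 − t) = R$1,182,000 + R$111,940.30 = R$1,293,940.30.

R$1,293,940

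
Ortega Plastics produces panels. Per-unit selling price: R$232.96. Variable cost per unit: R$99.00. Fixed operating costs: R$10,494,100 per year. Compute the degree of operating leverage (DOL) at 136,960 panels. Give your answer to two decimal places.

2.34

Total contribution margin = 136,960 × R$133.96 = R$18,347,161.60.
EBIT = R$18,347,161.60 − R$10,494,100 = R$7,853,061.60.
Degree of operating leverage = R$18,347,161.60 / R$7,853,061.60 = 2.3363.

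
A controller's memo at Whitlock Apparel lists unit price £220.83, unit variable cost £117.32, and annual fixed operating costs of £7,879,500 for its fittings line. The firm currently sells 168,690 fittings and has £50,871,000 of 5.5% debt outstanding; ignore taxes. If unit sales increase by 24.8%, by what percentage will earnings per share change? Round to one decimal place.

+63.8%

Contribution at this volume is 168,690 × £103.51 = £17,461,101.90.
EBIT = £17,461,101.90 − £7,879,500 = £9,581,601.90.
After interest of £2,797,905.00, pre-tax earnings = £6,783,696.90.
DCL = total CM / (EBIT − I) = £17,461,101.90 / £6,783,696.90 = 2.5740.
EPS therefore changes by 2.5740 × (+24.8%) = +63.8%.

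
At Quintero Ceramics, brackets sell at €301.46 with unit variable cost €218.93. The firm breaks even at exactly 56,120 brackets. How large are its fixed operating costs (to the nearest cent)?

Contribution margin per unit = €301.46 − €218.93 = €82.53.
Fixed costs = break-even units × CM = 56,120 × €82.53 = €4,631,583.60.

€4,631,583.60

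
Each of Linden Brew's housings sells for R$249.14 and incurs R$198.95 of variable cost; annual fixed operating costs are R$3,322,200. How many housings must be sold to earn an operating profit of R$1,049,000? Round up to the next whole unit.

87,094 housings

Each unit contributes R$249.14 − R$198.95 = R$50.19.
Required volume = (fixed costs + target profit) ÷ CM = (R$3,322,200 + R$1,049,000) ÷ R$50.19 = 87,093.05, so 87,094 housings.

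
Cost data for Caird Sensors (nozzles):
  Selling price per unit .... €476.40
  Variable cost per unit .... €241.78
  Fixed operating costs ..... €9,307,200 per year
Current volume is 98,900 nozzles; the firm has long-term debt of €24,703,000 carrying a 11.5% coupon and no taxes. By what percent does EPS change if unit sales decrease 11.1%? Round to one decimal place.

Total contribution margin = 98,900 × €234.62 = €23,203,918.00.
Operating income = contribution − fixed costs = €23,203,918.00 − €9,307,200 = €13,896,718.00.
After interest of €2,840,845.00, pre-tax earnings = €11,055,873.00.
DCL = total CM / (EBIT − I) = €23,203,918.00 / €11,055,873.00 = 2.0988.
EPS therefore changes by 2.0988 × (-11.1%) = -23.3%.

-23.3%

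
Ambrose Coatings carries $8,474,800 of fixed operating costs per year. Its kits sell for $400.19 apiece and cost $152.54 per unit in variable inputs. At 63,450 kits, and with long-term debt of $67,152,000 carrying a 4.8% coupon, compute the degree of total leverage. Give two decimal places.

Contribution at this volume is 63,450 × $247.65 = $15,713,392.50.
EBIT = $15,713,392.50 − $8,474,800 = $7,238,592.50. Interest = $3,223,296.00.
DOL = $15,713,392.50 ÷ $7,238,592.50 = 2.1708; DFL = $7,238,592.50 ÷ $4,015,296.50 = 1.8028.
Combined leverage = 2.1708 × 1.8028 = 3.9135.

3.91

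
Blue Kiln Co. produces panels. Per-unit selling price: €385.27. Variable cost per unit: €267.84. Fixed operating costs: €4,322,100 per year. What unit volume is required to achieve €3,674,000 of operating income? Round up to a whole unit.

68,093 panels

Each unit contributes €385.27 − €267.84 = €117.43.
Required volume = (fixed costs + target profit) ÷ CM = (€4,322,100 + €3,674,000) ÷ €117.43 = 68,092.48, so 68,093 panels.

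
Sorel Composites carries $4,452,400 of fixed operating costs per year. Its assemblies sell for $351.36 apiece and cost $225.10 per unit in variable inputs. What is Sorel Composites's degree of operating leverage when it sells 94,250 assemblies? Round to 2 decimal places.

Total contribution margin = 94,250 × $126.26 = $11,900,005.00.
Operating income = contribution − fixed costs = $11,900,005.00 − $4,452,400 = $7,447,605.00.
So DOL = total CM / EBIT = $11,900,005.00 / $7,447,605.00 = 1.5978.

1.60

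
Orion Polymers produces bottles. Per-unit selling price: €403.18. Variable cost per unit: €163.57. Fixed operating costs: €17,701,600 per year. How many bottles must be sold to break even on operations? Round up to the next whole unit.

73,877 bottles

Each unit contributes €403.18 − €163.57 = €239.61.
Break-even Q = €17,701,600 / €239.61 = 73,876.72 → 73,877 bottles.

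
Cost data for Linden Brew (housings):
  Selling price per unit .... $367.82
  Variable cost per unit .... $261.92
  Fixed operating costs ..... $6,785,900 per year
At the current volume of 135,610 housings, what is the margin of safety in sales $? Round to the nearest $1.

Contribution margin per unit = $367.82 − $261.92 = $105.90. Break-even units = $6,785,900 ÷ $105.90 = 64,078.38; break-even revenue = 64,078.38 × $367.82 = $23,569,308.20.
Current sales = 135,610 × $367.82 = $49,880,070.20.
Margin of safety = $49,880,070.20 − $23,569,308.20 = $26,310,762.

$26,310,762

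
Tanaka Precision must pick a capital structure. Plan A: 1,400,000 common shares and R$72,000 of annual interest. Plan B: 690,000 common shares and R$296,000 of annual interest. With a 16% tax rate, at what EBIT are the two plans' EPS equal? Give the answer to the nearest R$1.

Set EPS_A = EPS_B: (EBIT − R$72,000)(1 − 0.16) ÷ 1,400,000 = (EBIT − R$296,000)(1 − 0.16) ÷ 690,000.
The (1 − t) factor cancels: (EBIT − 72,000) × 690,000 = (EBIT − 296,000) × 1,400,000.
EBIT × (1,400,000 − 690,000) = 296,000 × 1,400,000 − 72,000 × 690,000 = 364,720,000,000, so EBIT = 364,720,000,000 ÷ 710,000 = 513,690.14.

R$513,690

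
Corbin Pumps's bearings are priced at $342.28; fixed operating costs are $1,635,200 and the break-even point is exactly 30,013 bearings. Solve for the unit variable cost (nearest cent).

$287.80

At break-even, FC = Q × (P − VC), so P − VC = $1,635,200 ÷ 30,013 = $54.4831.
Hence VC = price − CM = $342.28 − $54.4831 = $287.80.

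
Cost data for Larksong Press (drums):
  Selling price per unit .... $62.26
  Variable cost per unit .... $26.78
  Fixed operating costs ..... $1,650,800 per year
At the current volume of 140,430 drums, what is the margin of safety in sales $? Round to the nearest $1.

Contribution margin per unit = $62.26 − $26.78 = $35.48. Break-even units = $1,650,800 ÷ $35.48 = 46,527.62; break-even revenue = 46,527.62 × $62.26 = $2,896,809.70.
Actual sales revenue = 140,430 × $62.26 = $8,743,171.80.
Margin of safety = $8,743,171.80 − $2,896,809.70 = $5,846,362.

$5,846,362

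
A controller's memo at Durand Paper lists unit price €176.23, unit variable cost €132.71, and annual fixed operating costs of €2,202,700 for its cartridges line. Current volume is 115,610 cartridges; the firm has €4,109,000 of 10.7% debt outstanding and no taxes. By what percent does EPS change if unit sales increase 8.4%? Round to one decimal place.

At 115,610 units, contribution = 115,610 × €43.52 = €5,031,347.20.
Subtracting fixed costs: EBIT = €5,031,347.20 − €2,202,700 = €2,828,647.20.
After interest of €439,663.00, pre-tax earnings = €2,388,984.20.
Degree of combined leverage = contribution ÷ (EBIT − I) = €5,031,347.20 ÷ €2,388,984.20 = 2.1061.
EPS therefore changes by 2.1061 × (+8.4%) = +17.7%.

+17.7%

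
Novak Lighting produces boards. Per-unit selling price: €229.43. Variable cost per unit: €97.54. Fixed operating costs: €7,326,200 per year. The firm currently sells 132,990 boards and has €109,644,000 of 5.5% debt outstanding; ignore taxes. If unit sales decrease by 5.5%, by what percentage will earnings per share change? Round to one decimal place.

Contribution at this volume is 132,990 × €131.89 = €17,540,051.10.
Operating income = contribution − fixed costs = €17,540,051.10 − €7,326,200 = €10,213,851.10.
Interest = €6,030,420.00, so EBIT − I = €4,183,431.10.
DCL = total CM / (EBIT − I) = €17,540,051.10 / €4,183,431.10 = 4.1927.
%ΔEPS = DCL × %ΔSales = 4.1927 × -5.5% = -23.1%.

-23.1%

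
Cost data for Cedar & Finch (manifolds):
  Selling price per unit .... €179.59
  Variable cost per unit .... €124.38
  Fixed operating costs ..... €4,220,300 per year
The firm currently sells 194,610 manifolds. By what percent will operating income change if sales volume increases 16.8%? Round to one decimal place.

At 194,610 units, contribution = 194,610 × €55.21 = €10,744,418.10.
Operating income = contribution − fixed costs = €10,744,418.10 − €4,220,300 = €6,524,118.10.
So DOL = total CM / EBIT = €10,744,418.10 / €6,524,118.10 = 1.6469.
Operating income changes by 1.6469 × +16.8% = +27.7%.

+27.7%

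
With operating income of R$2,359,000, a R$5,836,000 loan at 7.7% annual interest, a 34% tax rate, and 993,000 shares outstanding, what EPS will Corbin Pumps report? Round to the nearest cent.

Interest = R$449,372.00, so EBT = R$2,359,000 − R$449,372.00 = R$1,909,628.00.
Net income = R$1,909,628.00 × (1 − 0.34) = R$1,260,354.48.
EPS = R$1,260,354.48 ÷ 993,000 = R$1.27.

R$1.27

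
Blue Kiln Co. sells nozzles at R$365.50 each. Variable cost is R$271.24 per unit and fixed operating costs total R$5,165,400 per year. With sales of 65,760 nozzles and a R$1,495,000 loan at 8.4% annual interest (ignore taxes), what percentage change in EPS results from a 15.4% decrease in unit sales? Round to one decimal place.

-105.2%

Contribution at this volume is 65,760 × R$94.26 = R$6,198,537.60.
Operating income = contribution − fixed costs = R$6,198,537.60 − R$5,165,400 = R$1,033,137.60.
Interest = R$125,580.00, so EBIT − I = R$907,557.60.
DCL = total CM / (EBIT − I) = R$6,198,537.60 / R$907,557.60 = 6.8299.
%ΔEPS = DCL × %ΔSales = 6.8299 × -15.4% = -105.2%.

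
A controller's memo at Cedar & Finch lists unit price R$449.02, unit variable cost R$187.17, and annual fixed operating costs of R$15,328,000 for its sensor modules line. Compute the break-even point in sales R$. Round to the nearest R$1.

CM per unit = R$449.02 − R$187.17 = R$261.85; CM ratio = R$261.85 / R$449.02 = 0.5832.
Break-even sales = FC ÷ CM ratio = R$15,328,000 × R$449.02 / R$261.85 = R$26,284,432.

R$26,284,432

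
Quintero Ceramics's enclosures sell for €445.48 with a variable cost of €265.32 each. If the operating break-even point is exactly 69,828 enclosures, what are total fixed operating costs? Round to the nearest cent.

Each unit contributes €445.48 − €265.32 = €180.16.
Since BE = FC / CM, FC = 69,828 × €180.16 = €12,580,212.48.

€12,580,212.48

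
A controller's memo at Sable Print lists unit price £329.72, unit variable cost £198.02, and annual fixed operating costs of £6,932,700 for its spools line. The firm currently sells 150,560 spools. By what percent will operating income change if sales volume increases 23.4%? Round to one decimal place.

+36.0%

Total contribution margin = 150,560 × £131.70 = £19,828,752.00.
EBIT = £19,828,752.00 − £6,932,700 = £12,896,052.00.
Degree of operating leverage = £19,828,752.00 / £12,896,052.00 = 1.5376.
So EBIT moves 1.5376 × (+23.4%) = +36.0%.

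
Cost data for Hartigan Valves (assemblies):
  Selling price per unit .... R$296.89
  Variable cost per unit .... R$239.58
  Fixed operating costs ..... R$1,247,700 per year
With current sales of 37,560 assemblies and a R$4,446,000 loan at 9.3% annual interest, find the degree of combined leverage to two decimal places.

4.38

Total contribution margin = 37,560 × R$57.31 = R$2,152,563.60.
Operating income = contribution − fixed costs = R$2,152,563.60 − R$1,247,700 = R$904,863.60. Interest = R$413,478.00.
DOL = R$2,152,563.60 ÷ R$904,863.60 = 2.3789; DFL = R$904,863.60 ÷ R$491,385.60 = 1.8415.
DCL = DOL × DFL = 2.3789 × 1.8415 = 4.3807.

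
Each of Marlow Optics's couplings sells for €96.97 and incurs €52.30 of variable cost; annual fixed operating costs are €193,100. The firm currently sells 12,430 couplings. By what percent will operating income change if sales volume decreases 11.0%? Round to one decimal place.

At 12,430 units, contribution = 12,430 × €44.67 = €555,248.10.
Operating income = contribution − fixed costs = €555,248.10 − €193,100 = €362,148.10.
Degree of operating leverage = €555,248.10 / €362,148.10 = 1.5332.
Operating income changes by 1.5332 × -11.0% = -16.9%.

-16.9%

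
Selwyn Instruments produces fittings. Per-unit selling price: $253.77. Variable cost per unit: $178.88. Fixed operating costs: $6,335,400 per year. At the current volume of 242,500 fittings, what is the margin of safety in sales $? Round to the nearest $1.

$40,071,279

Contribution margin per unit = $253.77 − $178.88 = $74.89. Break-even units = $6,335,400 ÷ $74.89 = 84,596.07; break-even revenue = 84,596.07 × $253.77 = $21,467,945.76.
Actual sales revenue = 242,500 × $253.77 = $61,539,225.00.
Margin of safety = $61,539,225.00 − $21,467,945.76 = $40,071,279.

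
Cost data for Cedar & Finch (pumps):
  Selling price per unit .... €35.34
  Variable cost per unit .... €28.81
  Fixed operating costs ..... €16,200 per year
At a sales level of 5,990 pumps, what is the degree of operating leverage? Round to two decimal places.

Contribution at this volume is 5,990 × €6.53 = €39,114.70.
Subtracting fixed costs: EBIT = €39,114.70 − €16,200 = €22,914.70.
DOL = contribution ÷ EBIT = €39,114.70 ÷ €22,914.70 = 1.7070.

1.71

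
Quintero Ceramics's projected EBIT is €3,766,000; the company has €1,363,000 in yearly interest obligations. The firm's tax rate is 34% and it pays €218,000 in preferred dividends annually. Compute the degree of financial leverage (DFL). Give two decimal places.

Annual interest charges come to €1,363,000.00.
Preferred dividends grossed up pre-tax: €218,000 / (1 − 0.34) = €330,303.03.
DFL = EBIT ÷ [EBIT − I − D_p/(1−t)] = €3,766,000 ÷ [€3,766,000 − €1,363,000.00 − €330,303.03] = €3,766,000 ÷ €2,072,696.97 = 1.8170.

1.82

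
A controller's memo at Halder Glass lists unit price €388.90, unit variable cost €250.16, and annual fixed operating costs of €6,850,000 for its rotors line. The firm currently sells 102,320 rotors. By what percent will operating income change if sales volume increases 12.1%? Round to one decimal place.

At 102,320 units, contribution = 102,320 × €138.74 = €14,195,876.80.
Subtracting fixed costs: EBIT = €14,195,876.80 − €6,850,000 = €7,345,876.80.
DOL = contribution ÷ EBIT = €14,195,876.80 ÷ €7,345,876.80 = 1.9325.
%ΔEBIT = DOL × %ΔSales = 1.9325 × +12.1% = +23.4%.

+23.4%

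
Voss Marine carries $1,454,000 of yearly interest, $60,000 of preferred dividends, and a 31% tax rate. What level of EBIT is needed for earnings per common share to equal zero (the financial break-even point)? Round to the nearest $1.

Preferred dividends are paid after tax, so their pre-tax equivalent is $60,000 ÷ (1 − 0.31) = $86,956.52.
EPS = 0 when EBIT covers interest plus the pre-tax preferred burden: $1,454,000 + $86,956.52 = $1,540,956.52.

$1,540,957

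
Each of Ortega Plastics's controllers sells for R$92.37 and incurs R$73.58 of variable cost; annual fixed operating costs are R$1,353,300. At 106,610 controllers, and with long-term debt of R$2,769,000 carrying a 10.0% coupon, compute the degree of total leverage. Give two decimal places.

5.37

Contribution at this volume is 106,610 × R$18.79 = R$2,003,201.90.
EBIT = R$2,003,201.90 − R$1,353,300 = R$649,901.90. Interest = R$276,900.00.
DOL = R$2,003,201.90 ÷ R$649,901.90 = 3.0823; DFL = R$649,901.90 ÷ R$373,001.90 = 1.7424.
Combined leverage = 3.0823 × 1.7424 = 5.3706.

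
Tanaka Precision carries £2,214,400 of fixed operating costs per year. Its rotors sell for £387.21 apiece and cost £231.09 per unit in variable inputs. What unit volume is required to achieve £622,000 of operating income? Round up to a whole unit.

Unit CM = price − variable cost = £387.21 − £231.09 = £156.12.
Required volume = (fixed costs + target profit) ÷ CM = (£2,214,400 + £622,000) ÷ £156.12 = 18,168.08, so 18,169 rotors.

18,169 rotors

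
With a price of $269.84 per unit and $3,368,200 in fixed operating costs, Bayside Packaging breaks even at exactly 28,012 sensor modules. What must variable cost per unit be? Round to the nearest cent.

$149.60

At break-even, FC = Q × (P − VC), so P − VC = $3,368,200 ÷ 28,012 = $120.2413.
Variable cost per unit = $269.84 − $120.2413 = $149.60.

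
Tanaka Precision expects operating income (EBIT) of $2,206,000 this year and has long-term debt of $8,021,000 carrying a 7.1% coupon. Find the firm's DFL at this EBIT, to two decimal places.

1.35

Interest = $569,491.00.
Degree of financial leverage = EBIT / (EBIT − interest) = $2,206,000 / $1,636,509.00 = 1.3480.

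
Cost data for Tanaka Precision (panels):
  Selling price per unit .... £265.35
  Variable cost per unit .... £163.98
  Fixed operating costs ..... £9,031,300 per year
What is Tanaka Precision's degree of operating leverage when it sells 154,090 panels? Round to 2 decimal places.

2.37

At 154,090 units, contribution = 154,090 × £101.37 = £15,620,103.30.
Operating income = contribution − fixed costs = £15,620,103.30 − £9,031,300 = £6,588,803.30.
So DOL = total CM / EBIT = £15,620,103.30 / £6,588,803.30 = 2.3707.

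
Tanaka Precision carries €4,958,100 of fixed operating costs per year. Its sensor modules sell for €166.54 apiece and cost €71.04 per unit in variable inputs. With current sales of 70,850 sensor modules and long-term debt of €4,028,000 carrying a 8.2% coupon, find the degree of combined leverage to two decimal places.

At 70,850 units, contribution = 70,850 × €95.50 = €6,766,175.00.
Subtracting fixed costs: EBIT = €6,766,175.00 − €4,958,100 = €1,808,075.00. Interest = €330,296.00, so EBIT − I = €1,477,779.00.
Degree of total leverage = total CM / (EBIT − interest) = €6,766,175.00 / €1,477,779.00 = 4.5786.

4.58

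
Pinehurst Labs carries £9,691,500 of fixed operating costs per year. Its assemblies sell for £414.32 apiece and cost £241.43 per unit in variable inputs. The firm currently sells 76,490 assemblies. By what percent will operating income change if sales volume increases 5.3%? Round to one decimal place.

Total contribution margin = 76,490 × £172.89 = £13,224,356.10.
Subtracting fixed costs: EBIT = £13,224,356.10 − £9,691,500 = £3,532,856.10.
DOL = contribution ÷ EBIT = £13,224,356.10 ÷ £3,532,856.10 = 3.7432.
So EBIT moves 3.7432 × (+5.3%) = +19.8%.

+19.8%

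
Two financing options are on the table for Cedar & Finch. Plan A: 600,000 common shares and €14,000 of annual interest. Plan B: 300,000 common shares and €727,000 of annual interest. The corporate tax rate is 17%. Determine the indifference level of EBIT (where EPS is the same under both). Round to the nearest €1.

€1,440,000

Set EPS_A = EPS_B: (EBIT − €14,000)(1 − 0.17) ÷ 600,000 = (EBIT − €727,000)(1 − 0.17) ÷ 300,000.
Cancelling (1 − t) and cross-multiplying: 300,000·(EBIT − 14,000) = 600,000·(EBIT − 727,000).
EBIT × (600,000 − 300,000) = 727,000 × 600,000 − 14,000 × 300,000 = 432,000,000,000, so EBIT = 432,000,000,000 ÷ 300,000 = 1,440,000.00.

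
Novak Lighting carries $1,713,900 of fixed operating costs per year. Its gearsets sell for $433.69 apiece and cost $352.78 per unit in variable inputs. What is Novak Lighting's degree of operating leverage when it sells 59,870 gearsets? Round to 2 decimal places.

1.55

Contribution at this volume is 59,870 × $80.91 = $4,844,081.70.
Operating income = contribution − fixed costs = $4,844,081.70 − $1,713,900 = $3,130,181.70.
So DOL = total CM / EBIT = $4,844,081.70 / $3,130,181.70 = 1.5475.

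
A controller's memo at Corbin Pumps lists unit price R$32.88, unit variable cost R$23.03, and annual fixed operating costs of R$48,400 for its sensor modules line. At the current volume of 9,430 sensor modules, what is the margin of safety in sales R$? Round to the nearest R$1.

Unit CM = price − variable cost = R$32.88 − R$23.03 = R$9.85. Break-even units = R$48,400 ÷ R$9.85 = 4,913.71; break-even revenue = 4,913.71 × R$32.88 = R$161,562.64.
Actual sales revenue = 9,430 × R$32.88 = R$310,058.40.
Margin of safety = R$310,058.40 − R$161,562.64 = R$148,496.

R$148,496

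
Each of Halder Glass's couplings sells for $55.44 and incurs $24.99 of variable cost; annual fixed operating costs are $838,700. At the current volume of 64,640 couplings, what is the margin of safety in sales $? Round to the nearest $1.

Each unit contributes $55.44 − $24.99 = $30.45. Break-even units = $838,700 ÷ $30.45 = 27,543.51; break-even revenue = 27,543.51 × $55.44 = $1,527,012.41.
Current sales = 64,640 × $55.44 = $3,583,641.60.
Margin of safety = $3,583,641.60 − $1,527,012.41 = $2,056,629.

$2,056,629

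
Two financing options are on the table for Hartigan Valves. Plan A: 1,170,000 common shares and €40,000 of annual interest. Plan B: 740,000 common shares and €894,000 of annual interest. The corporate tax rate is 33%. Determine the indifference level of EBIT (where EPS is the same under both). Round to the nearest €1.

At indifference, (EBIT − 40,000)(1 − t)/1,170,000 = (EBIT − 894,000)(1 − t)/740,000.
Cancelling (1 − t) and cross-multiplying: 740,000·(EBIT − 40,000) = 1,170,000·(EBIT − 894,000).
EBIT × (1,170,000 − 740,000) = 894,000 × 1,170,000 − 40,000 × 740,000 = 1,016,380,000,000, so EBIT = 1,016,380,000,000 ÷ 430,000 = 2,363,674.42.

€2,363,674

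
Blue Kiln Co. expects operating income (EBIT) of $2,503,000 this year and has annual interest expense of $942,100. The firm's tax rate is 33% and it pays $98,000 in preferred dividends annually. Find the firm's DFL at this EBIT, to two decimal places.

1.77

Annual interest charges come to $942,100.00.
Preferred dividends grossed up pre-tax: $98,000 / (1 − 0.33) = $146,268.66.
DFL = EBIT ÷ [EBIT − I − D_p/(1−t)] = $2,503,000 ÷ [$2,503,000 − $942,100.00 − $146,268.66] = $2,503,000 ÷ $1,414,631.34 = 1.7694.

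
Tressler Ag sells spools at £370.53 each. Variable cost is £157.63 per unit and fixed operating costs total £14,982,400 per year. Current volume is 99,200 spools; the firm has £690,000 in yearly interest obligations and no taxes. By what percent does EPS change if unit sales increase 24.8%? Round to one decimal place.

+96.2%

Total contribution margin = 99,200 × £212.90 = £21,119,680.00.
Operating income = contribution − fixed costs = £21,119,680.00 − £14,982,400 = £6,137,280.00.
Interest = £690,000.00, so EBIT − I = £5,447,280.00.
Degree of combined leverage = contribution ÷ (EBIT − I) = £21,119,680.00 ÷ £5,447,280.00 = 3.8771.
%ΔEPS = DCL × %ΔSales = 3.8771 × +24.8% = +96.2%.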